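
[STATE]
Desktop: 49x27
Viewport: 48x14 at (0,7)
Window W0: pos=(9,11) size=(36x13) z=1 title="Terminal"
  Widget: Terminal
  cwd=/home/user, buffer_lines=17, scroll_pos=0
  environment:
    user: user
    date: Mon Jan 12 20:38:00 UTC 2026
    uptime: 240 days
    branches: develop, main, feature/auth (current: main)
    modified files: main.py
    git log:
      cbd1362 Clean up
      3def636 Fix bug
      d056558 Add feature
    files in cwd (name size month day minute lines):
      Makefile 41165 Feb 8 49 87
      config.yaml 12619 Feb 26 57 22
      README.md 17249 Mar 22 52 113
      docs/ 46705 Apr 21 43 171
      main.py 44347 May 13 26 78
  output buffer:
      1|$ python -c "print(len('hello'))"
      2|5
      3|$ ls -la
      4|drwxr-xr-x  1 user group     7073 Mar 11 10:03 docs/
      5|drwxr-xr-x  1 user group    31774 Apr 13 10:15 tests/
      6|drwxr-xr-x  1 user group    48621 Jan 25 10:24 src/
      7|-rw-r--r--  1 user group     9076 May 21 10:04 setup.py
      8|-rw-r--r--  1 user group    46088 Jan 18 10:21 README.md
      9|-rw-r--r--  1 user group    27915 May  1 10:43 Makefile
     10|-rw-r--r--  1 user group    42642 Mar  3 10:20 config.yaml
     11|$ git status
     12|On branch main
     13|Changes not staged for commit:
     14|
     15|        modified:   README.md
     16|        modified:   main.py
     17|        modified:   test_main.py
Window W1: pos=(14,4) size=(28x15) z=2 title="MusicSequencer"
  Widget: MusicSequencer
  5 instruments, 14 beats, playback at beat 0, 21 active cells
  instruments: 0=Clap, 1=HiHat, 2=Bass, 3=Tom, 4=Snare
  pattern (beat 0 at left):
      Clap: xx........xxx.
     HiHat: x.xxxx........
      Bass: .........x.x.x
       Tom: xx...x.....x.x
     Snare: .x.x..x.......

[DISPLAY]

              ┃      ▼1234567890123      ┃      
              ┃  Clap██········███·      ┃      
              ┃ HiHat█·████········      ┃      
              ┃  Bass·········█·█·█      ┃      
         ┏━━━━┃   Tom██···█·····█·█      ┃━━┓   
         ┃ Ter┃ Snare·█·█··█·······      ┃  ┃   
         ┠────┃                          ┃──┨   
         ┃$ py┃                          ┃" ┃   
         ┃5   ┃                          ┃  ┃   
         ┃$ ls┃                          ┃  ┃   
         ┃drwx┃                          ┃3 ┃   
         ┃drwx┗━━━━━━━━━━━━━━━━━━━━━━━━━━┛4 ┃   
         ┃drwxr-xr-x  1 user group    48621 ┃   
         ┃-rw-r--r--  1 user group     9076 ┃   


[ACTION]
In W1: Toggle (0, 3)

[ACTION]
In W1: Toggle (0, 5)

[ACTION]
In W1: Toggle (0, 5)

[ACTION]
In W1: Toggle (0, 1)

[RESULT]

              ┃      ▼1234567890123      ┃      
              ┃  Clap█··█······███·      ┃      
              ┃ HiHat█·████········      ┃      
              ┃  Bass·········█·█·█      ┃      
         ┏━━━━┃   Tom██···█·····█·█      ┃━━┓   
         ┃ Ter┃ Snare·█·█··█·······      ┃  ┃   
         ┠────┃                          ┃──┨   
         ┃$ py┃                          ┃" ┃   
         ┃5   ┃                          ┃  ┃   
         ┃$ ls┃                          ┃  ┃   
         ┃drwx┃                          ┃3 ┃   
         ┃drwx┗━━━━━━━━━━━━━━━━━━━━━━━━━━┛4 ┃   
         ┃drwxr-xr-x  1 user group    48621 ┃   
         ┃-rw-r--r--  1 user group     9076 ┃   


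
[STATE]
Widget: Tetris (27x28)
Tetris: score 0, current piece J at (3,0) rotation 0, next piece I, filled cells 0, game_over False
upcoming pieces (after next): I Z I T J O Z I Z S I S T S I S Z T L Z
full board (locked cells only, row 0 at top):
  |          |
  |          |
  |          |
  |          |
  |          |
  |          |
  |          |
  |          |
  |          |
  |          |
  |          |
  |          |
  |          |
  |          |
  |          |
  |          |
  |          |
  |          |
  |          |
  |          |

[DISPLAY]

   █      │Next:           
   ███    │████            
          │                
          │                
          │                
          │                
          │Score:          
          │0               
          │                
          │                
          │                
          │                
          │                
          │                
          │                
          │                
          │                
          │                
          │                
          │                
          │                
          │                
          │                
          │                
          │                
          │                
          │                
          │                


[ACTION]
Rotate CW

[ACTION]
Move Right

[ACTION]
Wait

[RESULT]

          │Next:           
    ██    │████            
    █     │                
    █     │                
          │                
          │                
          │Score:          
          │0               
          │                
          │                
          │                
          │                
          │                
          │                
          │                
          │                
          │                
          │                
          │                
          │                
          │                
          │                
          │                
          │                
          │                
          │                
          │                
          │                


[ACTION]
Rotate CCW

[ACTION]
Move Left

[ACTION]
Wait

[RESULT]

          │Next:           
          │████            
   █      │                
   ███    │                
          │                
          │                
          │Score:          
          │0               
          │                
          │                
          │                
          │                
          │                
          │                
          │                
          │                
          │                
          │                
          │                
          │                
          │                
          │                
          │                
          │                
          │                
          │                
          │                
          │                


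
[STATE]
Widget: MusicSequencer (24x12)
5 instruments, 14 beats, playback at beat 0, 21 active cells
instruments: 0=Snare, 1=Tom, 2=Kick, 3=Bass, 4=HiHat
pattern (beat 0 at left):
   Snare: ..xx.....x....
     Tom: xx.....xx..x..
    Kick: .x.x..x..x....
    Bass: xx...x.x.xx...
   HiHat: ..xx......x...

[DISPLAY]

      ▼1234567890123    
 Snare··██·····█····    
   Tom██·····██··█··    
  Kick·█·█··█··█····    
  Bass██···█·█·██···    
 HiHat··██······█···    
                        
                        
                        
                        
                        
                        


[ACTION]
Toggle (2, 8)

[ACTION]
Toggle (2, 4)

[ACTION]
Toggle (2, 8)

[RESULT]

      ▼1234567890123    
 Snare··██·····█····    
   Tom██·····██··█··    
  Kick·█·██·█··█····    
  Bass██···█·█·██···    
 HiHat··██······█···    
                        
                        
                        
                        
                        
                        


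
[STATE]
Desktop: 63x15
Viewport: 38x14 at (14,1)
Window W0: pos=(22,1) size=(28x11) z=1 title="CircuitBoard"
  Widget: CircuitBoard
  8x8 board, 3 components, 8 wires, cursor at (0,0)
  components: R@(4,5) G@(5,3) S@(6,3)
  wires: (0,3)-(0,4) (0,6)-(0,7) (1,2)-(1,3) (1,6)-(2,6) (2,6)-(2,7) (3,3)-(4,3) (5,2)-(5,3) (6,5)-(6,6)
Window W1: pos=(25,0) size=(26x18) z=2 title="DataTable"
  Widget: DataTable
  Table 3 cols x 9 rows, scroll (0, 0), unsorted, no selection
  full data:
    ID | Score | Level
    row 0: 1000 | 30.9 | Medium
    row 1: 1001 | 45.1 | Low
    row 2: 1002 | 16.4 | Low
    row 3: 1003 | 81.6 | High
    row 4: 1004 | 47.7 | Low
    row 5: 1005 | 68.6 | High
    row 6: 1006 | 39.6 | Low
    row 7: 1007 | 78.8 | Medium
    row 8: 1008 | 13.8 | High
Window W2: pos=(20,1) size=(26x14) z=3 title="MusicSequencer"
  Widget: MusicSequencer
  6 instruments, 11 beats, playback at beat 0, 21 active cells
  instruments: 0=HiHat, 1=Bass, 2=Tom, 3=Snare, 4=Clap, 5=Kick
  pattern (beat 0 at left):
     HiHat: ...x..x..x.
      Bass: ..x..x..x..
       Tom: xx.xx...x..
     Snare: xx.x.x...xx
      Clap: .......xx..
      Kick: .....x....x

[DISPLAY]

      ┏━━━━━━━━━━━━━━━━━━━━━━━━┓    ┃ 
      ┃ MusicSequencer         ┃────┨ 
      ┠────────────────────────┨    ┃ 
      ┃      ▼1234567890       ┃    ┃ 
      ┃ HiHat···█··█··█·       ┃    ┃ 
      ┃  Bass··█··█··█··       ┃    ┃ 
      ┃   Tom██·██···█··       ┃    ┃ 
      ┃ Snare██·█·█···██       ┃    ┃ 
      ┃  Clap·······██··       ┃    ┃ 
      ┃  Kick·····█····█       ┃    ┃ 
      ┃                        ┃    ┃ 
      ┃                        ┃    ┃ 
      ┃                        ┃    ┃ 
      ┗━━━━━━━━━━━━━━━━━━━━━━━━┛    ┃ 


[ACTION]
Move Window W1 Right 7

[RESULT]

      ┏━━━━━━━━━━━━━━━━━━━━━━━━┓      
      ┃ MusicSequencer         ┃──────
      ┠────────────────────────┨vel   
      ┃      ▼1234567890       ┃────  
      ┃ HiHat···█··█··█·       ┃dium  
      ┃  Bass··█··█··█··       ┃w     
      ┃   Tom██·██···█··       ┃w     
      ┃ Snare██·█·█···██       ┃gh    
      ┃  Clap·······██··       ┃w     
      ┃  Kick·····█····█       ┃gh    
      ┃                        ┃w     
      ┃                        ┃dium  
      ┃                        ┃gh    
      ┗━━━━━━━━━━━━━━━━━━━━━━━━┛      


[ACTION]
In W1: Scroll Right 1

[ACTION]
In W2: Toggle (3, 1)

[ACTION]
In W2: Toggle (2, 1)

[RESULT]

      ┏━━━━━━━━━━━━━━━━━━━━━━━━┓      
      ┃ MusicSequencer         ┃──────
      ┠────────────────────────┨vel   
      ┃      ▼1234567890       ┃────  
      ┃ HiHat···█··█··█·       ┃dium  
      ┃  Bass··█··█··█··       ┃w     
      ┃   Tom█··██···█··       ┃w     
      ┃ Snare█··█·█···██       ┃gh    
      ┃  Clap·······██··       ┃w     
      ┃  Kick·····█····█       ┃gh    
      ┃                        ┃w     
      ┃                        ┃dium  
      ┃                        ┃gh    
      ┗━━━━━━━━━━━━━━━━━━━━━━━━┛      


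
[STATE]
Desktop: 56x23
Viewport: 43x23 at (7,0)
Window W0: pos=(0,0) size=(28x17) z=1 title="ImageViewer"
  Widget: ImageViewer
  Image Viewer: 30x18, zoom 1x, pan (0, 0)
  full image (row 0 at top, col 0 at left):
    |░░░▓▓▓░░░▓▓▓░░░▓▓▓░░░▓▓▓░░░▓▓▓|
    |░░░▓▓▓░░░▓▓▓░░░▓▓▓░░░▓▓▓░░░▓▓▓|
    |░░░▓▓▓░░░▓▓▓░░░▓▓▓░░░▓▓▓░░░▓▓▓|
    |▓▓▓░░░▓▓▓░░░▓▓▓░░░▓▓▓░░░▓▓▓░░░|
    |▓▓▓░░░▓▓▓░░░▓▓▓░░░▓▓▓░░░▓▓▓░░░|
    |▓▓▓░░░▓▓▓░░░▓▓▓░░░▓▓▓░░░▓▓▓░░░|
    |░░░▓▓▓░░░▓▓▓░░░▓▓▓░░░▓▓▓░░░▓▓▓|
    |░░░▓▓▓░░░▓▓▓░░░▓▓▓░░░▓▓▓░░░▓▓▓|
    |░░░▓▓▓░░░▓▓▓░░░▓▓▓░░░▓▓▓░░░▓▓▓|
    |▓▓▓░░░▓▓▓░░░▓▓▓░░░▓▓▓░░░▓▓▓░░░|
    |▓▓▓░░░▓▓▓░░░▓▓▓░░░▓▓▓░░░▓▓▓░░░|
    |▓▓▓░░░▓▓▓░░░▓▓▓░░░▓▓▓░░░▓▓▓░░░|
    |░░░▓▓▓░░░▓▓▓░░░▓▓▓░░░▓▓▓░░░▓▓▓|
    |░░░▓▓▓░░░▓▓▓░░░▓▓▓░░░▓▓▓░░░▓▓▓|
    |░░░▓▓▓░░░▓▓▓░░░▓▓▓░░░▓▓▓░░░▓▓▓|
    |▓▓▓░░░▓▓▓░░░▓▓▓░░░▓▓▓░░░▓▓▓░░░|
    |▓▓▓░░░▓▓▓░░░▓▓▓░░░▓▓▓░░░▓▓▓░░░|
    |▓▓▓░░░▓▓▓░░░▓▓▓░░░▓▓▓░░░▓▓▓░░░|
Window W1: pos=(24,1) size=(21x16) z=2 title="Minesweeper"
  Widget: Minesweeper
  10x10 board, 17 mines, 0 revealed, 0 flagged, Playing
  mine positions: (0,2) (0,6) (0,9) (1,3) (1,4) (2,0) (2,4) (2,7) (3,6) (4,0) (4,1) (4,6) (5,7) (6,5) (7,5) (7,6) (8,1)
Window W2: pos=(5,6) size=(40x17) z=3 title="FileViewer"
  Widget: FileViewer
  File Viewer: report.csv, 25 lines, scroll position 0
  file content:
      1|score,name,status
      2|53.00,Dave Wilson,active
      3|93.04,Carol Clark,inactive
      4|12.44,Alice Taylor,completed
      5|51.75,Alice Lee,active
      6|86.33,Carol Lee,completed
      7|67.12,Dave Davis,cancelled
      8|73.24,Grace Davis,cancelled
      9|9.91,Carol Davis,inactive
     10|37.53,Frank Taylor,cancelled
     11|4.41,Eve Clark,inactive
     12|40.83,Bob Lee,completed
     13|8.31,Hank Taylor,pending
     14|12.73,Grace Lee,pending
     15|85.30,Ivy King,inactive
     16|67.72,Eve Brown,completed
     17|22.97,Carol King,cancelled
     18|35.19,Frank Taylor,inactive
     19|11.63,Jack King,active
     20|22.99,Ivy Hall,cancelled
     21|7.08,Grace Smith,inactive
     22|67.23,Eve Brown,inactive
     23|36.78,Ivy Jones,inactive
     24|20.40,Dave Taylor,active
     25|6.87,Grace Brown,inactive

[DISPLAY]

━━━━━━━━━━━━━━━━━━━━┓                      
Viewer           ┏━━━━━━━━━━━━━━━━━━━┓     
─────────────────┃ Minesweeper       ┃     
░░░▓▓▓░░░▓▓▓░░░▓▓┠───────────────────┨     
░░░▓▓▓░░░▓▓▓░░░▓▓┃■■■■■■■■■■         ┃     
░░░▓▓▓░░░▓▓▓░░░▓▓┃■■■■■■■■■■         ┃     
━━━━━━━━━━━━━━━━━━━━━━━━━━━━━━━━━━━━━┓     
FileViewer                           ┃     
─────────────────────────────────────┨     
core,name,status                    ▲┃     
3.00,Dave Wilson,active             █┃     
3.04,Carol Clark,inactive           ░┃     
2.44,Alice Taylor,completed         ░┃     
1.75,Alice Lee,active               ░┃     
6.33,Carol Lee,completed            ░┃     
7.12,Dave Davis,cancelled           ░┃     
3.24,Grace Davis,cancelled          ░┃     
.91,Carol Davis,inactive            ░┃     
7.53,Frank Taylor,cancelled         ░┃     
.41,Eve Clark,inactive              ░┃     
0.83,Bob Lee,completed              ░┃     
.31,Hank Taylor,pending             ▼┃     
━━━━━━━━━━━━━━━━━━━━━━━━━━━━━━━━━━━━━┛     


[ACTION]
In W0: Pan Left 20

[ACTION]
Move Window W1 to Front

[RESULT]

━━━━━━━━━━━━━━━━━━━━┓                      
Viewer           ┏━━━━━━━━━━━━━━━━━━━┓     
─────────────────┃ Minesweeper       ┃     
░░░▓▓▓░░░▓▓▓░░░▓▓┠───────────────────┨     
░░░▓▓▓░░░▓▓▓░░░▓▓┃■■■■■■■■■■         ┃     
░░░▓▓▓░░░▓▓▓░░░▓▓┃■■■■■■■■■■         ┃     
━━━━━━━━━━━━━━━━━┃■■■■■■■■■■         ┃     
FileViewer       ┃■■■■■■■■■■         ┃     
─────────────────┃■■■■■■■■■■         ┃     
core,name,status ┃■■■■■■■■■■         ┃     
3.00,Dave Wilson,┃■■■■■■■■■■         ┃     
3.04,Carol Clark,┃■■■■■■■■■■         ┃     
2.44,Alice Taylor┃■■■■■■■■■■         ┃     
1.75,Alice Lee,ac┃■■■■■■■■■■         ┃     
6.33,Carol Lee,co┃                   ┃     
7.12,Dave Davis,c┃                   ┃     
3.24,Grace Davis,┗━━━━━━━━━━━━━━━━━━━┛     
.91,Carol Davis,inactive            ░┃     
7.53,Frank Taylor,cancelled         ░┃     
.41,Eve Clark,inactive              ░┃     
0.83,Bob Lee,completed              ░┃     
.31,Hank Taylor,pending             ▼┃     
━━━━━━━━━━━━━━━━━━━━━━━━━━━━━━━━━━━━━┛     


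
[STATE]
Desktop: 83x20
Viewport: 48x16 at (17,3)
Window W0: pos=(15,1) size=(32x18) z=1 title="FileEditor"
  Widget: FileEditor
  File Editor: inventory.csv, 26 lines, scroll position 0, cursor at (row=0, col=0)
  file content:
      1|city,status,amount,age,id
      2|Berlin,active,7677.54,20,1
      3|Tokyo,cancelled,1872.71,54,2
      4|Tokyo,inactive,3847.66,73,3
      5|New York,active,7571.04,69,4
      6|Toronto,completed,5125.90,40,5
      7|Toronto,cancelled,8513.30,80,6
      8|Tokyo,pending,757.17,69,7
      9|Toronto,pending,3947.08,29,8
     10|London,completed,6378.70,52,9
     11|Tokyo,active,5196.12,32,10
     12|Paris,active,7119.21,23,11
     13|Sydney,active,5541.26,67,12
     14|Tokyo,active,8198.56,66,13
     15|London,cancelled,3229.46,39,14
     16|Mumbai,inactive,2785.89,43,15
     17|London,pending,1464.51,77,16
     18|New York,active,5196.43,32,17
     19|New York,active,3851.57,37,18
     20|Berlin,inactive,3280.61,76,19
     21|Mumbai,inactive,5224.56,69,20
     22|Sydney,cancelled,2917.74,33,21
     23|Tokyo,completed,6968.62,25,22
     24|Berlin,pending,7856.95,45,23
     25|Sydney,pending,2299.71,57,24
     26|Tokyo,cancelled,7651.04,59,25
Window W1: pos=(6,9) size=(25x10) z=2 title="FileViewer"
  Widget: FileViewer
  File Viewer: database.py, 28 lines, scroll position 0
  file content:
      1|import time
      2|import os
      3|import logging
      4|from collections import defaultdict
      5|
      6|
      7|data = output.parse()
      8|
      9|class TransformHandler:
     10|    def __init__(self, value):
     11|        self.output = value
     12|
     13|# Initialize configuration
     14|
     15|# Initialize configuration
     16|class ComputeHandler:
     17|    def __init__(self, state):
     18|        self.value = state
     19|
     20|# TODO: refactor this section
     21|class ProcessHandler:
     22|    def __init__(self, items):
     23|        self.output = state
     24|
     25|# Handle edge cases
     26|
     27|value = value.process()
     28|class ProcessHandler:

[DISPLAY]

─────────────────────────────┨                  
ity,status,amount,age,id    ▲┃                  
erlin,active,7677.54,20,1   █┃                  
okyo,cancelled,1872.71,54,2 ░┃                  
okyo,inactive,3847.66,73,3  ░┃                  
ew York,active,7571.04,69,4 ░┃                  
━━━━━━━━━━━━━┓ed,5125.90,40,░┃                  
r            ┃ed,8513.30,80,░┃                  
─────────────┨57.17,69,7    ░┃                  
e           ▲┃,3947.08,29,8 ░┃                  
            █┃d,6378.70,52,9░┃                  
ging        ░┃96.12,32,10   ░┃                  
ctions impor░┃19.21,23,11   ░┃                  
            ░┃541.26,67,12  ░┃                  
            ▼┃98.56,66,13   ▼┃                  
━━━━━━━━━━━━━┛━━━━━━━━━━━━━━━┛                  


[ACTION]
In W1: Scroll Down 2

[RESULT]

─────────────────────────────┨                  
ity,status,amount,age,id    ▲┃                  
erlin,active,7677.54,20,1   █┃                  
okyo,cancelled,1872.71,54,2 ░┃                  
okyo,inactive,3847.66,73,3  ░┃                  
ew York,active,7571.04,69,4 ░┃                  
━━━━━━━━━━━━━┓ed,5125.90,40,░┃                  
r            ┃ed,8513.30,80,░┃                  
─────────────┨57.17,69,7    ░┃                  
ging        ▲┃,3947.08,29,8 ░┃                  
ctions impor█┃d,6378.70,52,9░┃                  
            ░┃96.12,32,10   ░┃                  
            ░┃19.21,23,11   ░┃                  
put.parse() ░┃541.26,67,12  ░┃                  
            ▼┃98.56,66,13   ▼┃                  
━━━━━━━━━━━━━┛━━━━━━━━━━━━━━━┛                  


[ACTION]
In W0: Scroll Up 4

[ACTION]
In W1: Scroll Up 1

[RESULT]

─────────────────────────────┨                  
ity,status,amount,age,id    ▲┃                  
erlin,active,7677.54,20,1   █┃                  
okyo,cancelled,1872.71,54,2 ░┃                  
okyo,inactive,3847.66,73,3  ░┃                  
ew York,active,7571.04,69,4 ░┃                  
━━━━━━━━━━━━━┓ed,5125.90,40,░┃                  
r            ┃ed,8513.30,80,░┃                  
─────────────┨57.17,69,7    ░┃                  
            ▲┃,3947.08,29,8 ░┃                  
ging        █┃d,6378.70,52,9░┃                  
ctions impor░┃96.12,32,10   ░┃                  
            ░┃19.21,23,11   ░┃                  
            ░┃541.26,67,12  ░┃                  
put.parse() ▼┃98.56,66,13   ▼┃                  
━━━━━━━━━━━━━┛━━━━━━━━━━━━━━━┛                  


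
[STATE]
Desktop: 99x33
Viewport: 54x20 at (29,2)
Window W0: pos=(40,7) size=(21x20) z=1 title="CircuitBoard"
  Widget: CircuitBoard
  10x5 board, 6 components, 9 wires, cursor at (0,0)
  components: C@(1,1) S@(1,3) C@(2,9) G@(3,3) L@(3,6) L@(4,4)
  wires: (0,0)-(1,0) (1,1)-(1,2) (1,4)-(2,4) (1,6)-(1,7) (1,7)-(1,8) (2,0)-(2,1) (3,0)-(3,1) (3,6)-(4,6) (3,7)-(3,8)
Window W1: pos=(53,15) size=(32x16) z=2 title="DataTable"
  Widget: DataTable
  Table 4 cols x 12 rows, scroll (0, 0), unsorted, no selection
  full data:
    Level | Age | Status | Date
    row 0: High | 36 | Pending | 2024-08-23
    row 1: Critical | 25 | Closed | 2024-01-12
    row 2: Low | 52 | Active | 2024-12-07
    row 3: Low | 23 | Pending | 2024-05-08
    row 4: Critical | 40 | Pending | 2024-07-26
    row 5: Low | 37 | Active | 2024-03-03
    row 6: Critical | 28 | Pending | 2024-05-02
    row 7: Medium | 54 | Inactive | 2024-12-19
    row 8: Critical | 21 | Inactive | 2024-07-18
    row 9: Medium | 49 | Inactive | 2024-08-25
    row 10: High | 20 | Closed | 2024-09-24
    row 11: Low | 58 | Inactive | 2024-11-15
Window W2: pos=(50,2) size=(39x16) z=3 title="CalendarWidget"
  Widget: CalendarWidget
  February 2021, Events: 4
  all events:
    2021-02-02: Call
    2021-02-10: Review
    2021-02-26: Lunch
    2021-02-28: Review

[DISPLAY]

                     ┏━━━━━━━━━━━━━━━━━━━━━━━━━━━━━━━━
                     ┃ CalendarWidget                 
                     ┠────────────────────────────────
                     ┃            February 2021       
                     ┃Mo Tu We Th Fr Sa Su            
           ┏━━━━━━━━━┃ 1  2*  3  4  5  6  7           
           ┃ CircuitB┃ 8  9 10* 11 12 13 14           
           ┠─────────┃15 16 17 18 19 20 21            
           ┃   0 1 2 ┃22 23 24 25 26* 27 28*          
           ┃0  [.]   ┃                                
           ┃    │    ┃                                
           ┃1   ·   C┃                                
           ┃         ┃                                
           ┃2   · ─ ·┃                                
           ┃         ┃                                
           ┃3   · ─ ·┗━━━━━━━━━━━━━━━━━━━━━━━━━━━━━━━━
           ┃            ┃Level   │Age│Status  │Date   
           ┃4           ┃────────┼───┼────────┼───────
           ┃Cursor: (0,0┃High    │36 │Pending │2024-08
           ┃            ┃Critical│25 │Closed  │2024-01


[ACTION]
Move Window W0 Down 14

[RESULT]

                     ┏━━━━━━━━━━━━━━━━━━━━━━━━━━━━━━━━
                     ┃ CalendarWidget                 
                     ┠────────────────────────────────
                     ┃            February 2021       
                     ┃Mo Tu We Th Fr Sa Su            
                     ┃ 1  2*  3  4  5  6  7           
                     ┃ 8  9 10* 11 12 13 14           
                     ┃15 16 17 18 19 20 21            
                     ┃22 23 24 25 26* 27 28*          
                     ┃                                
                     ┃                                
           ┏━━━━━━━━━┃                                
           ┃ CircuitB┃                                
           ┠─────────┃                                
           ┃   0 1 2 ┃                                
           ┃0  [.]   ┗━━━━━━━━━━━━━━━━━━━━━━━━━━━━━━━━
           ┃    │       ┃Level   │Age│Status  │Date   
           ┃1   ·   C ─ ┃────────┼───┼────────┼───────
           ┃            ┃High    │36 │Pending │2024-08
           ┃2   · ─ ·   ┃Critical│25 │Closed  │2024-01


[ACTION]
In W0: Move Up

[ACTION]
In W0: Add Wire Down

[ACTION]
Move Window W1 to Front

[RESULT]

                     ┏━━━━━━━━━━━━━━━━━━━━━━━━━━━━━━━━
                     ┃ CalendarWidget                 
                     ┠────────────────────────────────
                     ┃            February 2021       
                     ┃Mo Tu We Th Fr Sa Su            
                     ┃ 1  2*  3  4  5  6  7           
                     ┃ 8  9 10* 11 12 13 14           
                     ┃15 16 17 18 19 20 21            
                     ┃22 23 24 25 26* 27 28*          
                     ┃                                
                     ┃                                
           ┏━━━━━━━━━┃                                
           ┃ CircuitB┃                                
           ┠─────────┃  ┏━━━━━━━━━━━━━━━━━━━━━━━━━━━━━
           ┃   0 1 2 ┃  ┃ DataTable                   
           ┃0  [.]   ┗━━┠─────────────────────────────
           ┃    │       ┃Level   │Age│Status  │Date   
           ┃1   ·   C ─ ┃────────┼───┼────────┼───────
           ┃            ┃High    │36 │Pending │2024-08
           ┃2   · ─ ·   ┃Critical│25 │Closed  │2024-01


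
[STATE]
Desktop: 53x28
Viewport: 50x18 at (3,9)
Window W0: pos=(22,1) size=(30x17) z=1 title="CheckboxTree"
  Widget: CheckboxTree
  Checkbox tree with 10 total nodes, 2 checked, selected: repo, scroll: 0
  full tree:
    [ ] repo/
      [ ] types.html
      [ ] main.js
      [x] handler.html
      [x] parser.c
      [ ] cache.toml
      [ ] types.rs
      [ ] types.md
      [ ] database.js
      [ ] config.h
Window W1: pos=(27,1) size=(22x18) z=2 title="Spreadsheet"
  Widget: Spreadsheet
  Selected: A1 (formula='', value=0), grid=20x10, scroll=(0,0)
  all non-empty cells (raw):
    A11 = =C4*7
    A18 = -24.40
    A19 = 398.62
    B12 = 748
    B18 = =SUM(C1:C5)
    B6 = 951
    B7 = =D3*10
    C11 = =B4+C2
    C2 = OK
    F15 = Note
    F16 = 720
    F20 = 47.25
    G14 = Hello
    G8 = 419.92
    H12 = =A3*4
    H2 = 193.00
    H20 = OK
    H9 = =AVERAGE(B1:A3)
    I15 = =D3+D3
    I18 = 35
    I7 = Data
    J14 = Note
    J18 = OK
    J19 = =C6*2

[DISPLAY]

                   ┃   [┃  3        0       0┃  ┃ 
                   ┃   [┃  4        0       0┃  ┃ 
                   ┃   [┃  5        0       0┃  ┃ 
                   ┃   [┃  6        0     951┃  ┃ 
                   ┃   [┃  7        0       0┃  ┃ 
                   ┃    ┃  8        0       0┃  ┃ 
                   ┃    ┃  9        0       0┃  ┃ 
                   ┃    ┃ 10        0       0┃  ┃ 
                   ┗━━━━┃ 11        0       0┃━━┛ 
                        ┗━━━━━━━━━━━━━━━━━━━━┛    
                                                  
                                                  
                                                  
                                                  
                                                  
                                                  
                                                  
                                                  


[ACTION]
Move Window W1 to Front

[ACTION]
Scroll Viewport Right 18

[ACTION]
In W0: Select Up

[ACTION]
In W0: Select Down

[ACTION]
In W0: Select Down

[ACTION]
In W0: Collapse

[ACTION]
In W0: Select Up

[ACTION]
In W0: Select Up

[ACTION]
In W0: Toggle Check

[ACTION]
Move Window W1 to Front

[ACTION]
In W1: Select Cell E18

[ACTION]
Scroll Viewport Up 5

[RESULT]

                   ┃>[x]┃E18:                ┃  ┃ 
                   ┃   [┃       A       B    ┃  ┃ 
                   ┃   [┃--------------------┃  ┃ 
                   ┃   [┃  1        0       0┃  ┃ 
                   ┃   [┃  2        0       0┃  ┃ 
                   ┃   [┃  3        0       0┃  ┃ 
                   ┃   [┃  4        0       0┃  ┃ 
                   ┃   [┃  5        0       0┃  ┃ 
                   ┃   [┃  6        0     951┃  ┃ 
                   ┃   [┃  7        0       0┃  ┃ 
                   ┃    ┃  8        0       0┃  ┃ 
                   ┃    ┃  9        0       0┃  ┃ 
                   ┃    ┃ 10        0       0┃  ┃ 
                   ┗━━━━┃ 11        0       0┃━━┛ 
                        ┗━━━━━━━━━━━━━━━━━━━━┛    
                                                  
                                                  
                                                  


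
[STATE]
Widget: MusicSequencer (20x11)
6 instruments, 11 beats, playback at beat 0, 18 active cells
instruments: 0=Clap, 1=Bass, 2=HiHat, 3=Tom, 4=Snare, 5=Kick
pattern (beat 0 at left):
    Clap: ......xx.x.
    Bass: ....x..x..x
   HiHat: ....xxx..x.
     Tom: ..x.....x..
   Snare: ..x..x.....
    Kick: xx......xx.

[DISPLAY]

      ▼1234567890   
  Clap······██·█·   
  Bass····█··█··█   
 HiHat····███··█·   
   Tom··█·····█··   
 Snare··█··█·····   
  Kick██······██·   
                    
                    
                    
                    


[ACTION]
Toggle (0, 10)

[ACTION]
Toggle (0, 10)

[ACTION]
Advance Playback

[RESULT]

      0▼234567890   
  Clap······██·█·   
  Bass····█··█··█   
 HiHat····███··█·   
   Tom··█·····█··   
 Snare··█··█·····   
  Kick██······██·   
                    
                    
                    
                    


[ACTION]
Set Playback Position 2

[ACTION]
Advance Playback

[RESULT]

      012▼4567890   
  Clap······██·█·   
  Bass····█··█··█   
 HiHat····███··█·   
   Tom··█·····█··   
 Snare··█··█·····   
  Kick██······██·   
                    
                    
                    
                    


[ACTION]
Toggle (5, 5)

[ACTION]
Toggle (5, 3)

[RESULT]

      012▼4567890   
  Clap······██·█·   
  Bass····█··█··█   
 HiHat····███··█·   
   Tom··█·····█··   
 Snare··█··█·····   
  Kick██·█·█··██·   
                    
                    
                    
                    


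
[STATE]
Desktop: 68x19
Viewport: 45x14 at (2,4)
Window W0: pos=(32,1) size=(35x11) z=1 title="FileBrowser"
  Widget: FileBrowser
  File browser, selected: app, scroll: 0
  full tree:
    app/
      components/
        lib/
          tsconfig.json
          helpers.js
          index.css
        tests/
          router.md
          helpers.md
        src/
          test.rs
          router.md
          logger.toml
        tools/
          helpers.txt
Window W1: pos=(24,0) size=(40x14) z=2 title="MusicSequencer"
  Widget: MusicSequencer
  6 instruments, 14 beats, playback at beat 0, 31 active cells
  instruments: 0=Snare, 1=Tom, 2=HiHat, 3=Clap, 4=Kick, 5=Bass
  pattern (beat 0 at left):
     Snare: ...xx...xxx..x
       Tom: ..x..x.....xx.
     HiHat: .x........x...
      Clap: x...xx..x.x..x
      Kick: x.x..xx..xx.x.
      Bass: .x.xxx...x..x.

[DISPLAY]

                      ┃ Snare···██···███··█  
                      ┃   Tom··█··█·····██·  
                      ┃ HiHat·█········█···  
                      ┃  Clap█···██··█·█··█  
                      ┃  Kick█·█··██··██·█·  
                      ┃  Bass·█·███···█··█·  
                      ┃                      
                      ┃                      
                      ┃                      
                      ┗━━━━━━━━━━━━━━━━━━━━━━
                                             
                                             
                                             
                                             


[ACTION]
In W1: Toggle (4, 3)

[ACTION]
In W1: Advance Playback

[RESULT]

                      ┃ Snare···██···███··█  
                      ┃   Tom··█··█·····██·  
                      ┃ HiHat·█········█···  
                      ┃  Clap█···██··█·█··█  
                      ┃  Kick█·██·██··██·█·  
                      ┃  Bass·█·███···█··█·  
                      ┃                      
                      ┃                      
                      ┃                      
                      ┗━━━━━━━━━━━━━━━━━━━━━━
                                             
                                             
                                             
                                             


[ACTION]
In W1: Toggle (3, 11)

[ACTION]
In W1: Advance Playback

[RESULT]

                      ┃ Snare···██···███··█  
                      ┃   Tom··█··█·····██·  
                      ┃ HiHat·█········█···  
                      ┃  Clap█···██··█·██·█  
                      ┃  Kick█·██·██··██·█·  
                      ┃  Bass·█·███···█··█·  
                      ┃                      
                      ┃                      
                      ┃                      
                      ┗━━━━━━━━━━━━━━━━━━━━━━
                                             
                                             
                                             
                                             


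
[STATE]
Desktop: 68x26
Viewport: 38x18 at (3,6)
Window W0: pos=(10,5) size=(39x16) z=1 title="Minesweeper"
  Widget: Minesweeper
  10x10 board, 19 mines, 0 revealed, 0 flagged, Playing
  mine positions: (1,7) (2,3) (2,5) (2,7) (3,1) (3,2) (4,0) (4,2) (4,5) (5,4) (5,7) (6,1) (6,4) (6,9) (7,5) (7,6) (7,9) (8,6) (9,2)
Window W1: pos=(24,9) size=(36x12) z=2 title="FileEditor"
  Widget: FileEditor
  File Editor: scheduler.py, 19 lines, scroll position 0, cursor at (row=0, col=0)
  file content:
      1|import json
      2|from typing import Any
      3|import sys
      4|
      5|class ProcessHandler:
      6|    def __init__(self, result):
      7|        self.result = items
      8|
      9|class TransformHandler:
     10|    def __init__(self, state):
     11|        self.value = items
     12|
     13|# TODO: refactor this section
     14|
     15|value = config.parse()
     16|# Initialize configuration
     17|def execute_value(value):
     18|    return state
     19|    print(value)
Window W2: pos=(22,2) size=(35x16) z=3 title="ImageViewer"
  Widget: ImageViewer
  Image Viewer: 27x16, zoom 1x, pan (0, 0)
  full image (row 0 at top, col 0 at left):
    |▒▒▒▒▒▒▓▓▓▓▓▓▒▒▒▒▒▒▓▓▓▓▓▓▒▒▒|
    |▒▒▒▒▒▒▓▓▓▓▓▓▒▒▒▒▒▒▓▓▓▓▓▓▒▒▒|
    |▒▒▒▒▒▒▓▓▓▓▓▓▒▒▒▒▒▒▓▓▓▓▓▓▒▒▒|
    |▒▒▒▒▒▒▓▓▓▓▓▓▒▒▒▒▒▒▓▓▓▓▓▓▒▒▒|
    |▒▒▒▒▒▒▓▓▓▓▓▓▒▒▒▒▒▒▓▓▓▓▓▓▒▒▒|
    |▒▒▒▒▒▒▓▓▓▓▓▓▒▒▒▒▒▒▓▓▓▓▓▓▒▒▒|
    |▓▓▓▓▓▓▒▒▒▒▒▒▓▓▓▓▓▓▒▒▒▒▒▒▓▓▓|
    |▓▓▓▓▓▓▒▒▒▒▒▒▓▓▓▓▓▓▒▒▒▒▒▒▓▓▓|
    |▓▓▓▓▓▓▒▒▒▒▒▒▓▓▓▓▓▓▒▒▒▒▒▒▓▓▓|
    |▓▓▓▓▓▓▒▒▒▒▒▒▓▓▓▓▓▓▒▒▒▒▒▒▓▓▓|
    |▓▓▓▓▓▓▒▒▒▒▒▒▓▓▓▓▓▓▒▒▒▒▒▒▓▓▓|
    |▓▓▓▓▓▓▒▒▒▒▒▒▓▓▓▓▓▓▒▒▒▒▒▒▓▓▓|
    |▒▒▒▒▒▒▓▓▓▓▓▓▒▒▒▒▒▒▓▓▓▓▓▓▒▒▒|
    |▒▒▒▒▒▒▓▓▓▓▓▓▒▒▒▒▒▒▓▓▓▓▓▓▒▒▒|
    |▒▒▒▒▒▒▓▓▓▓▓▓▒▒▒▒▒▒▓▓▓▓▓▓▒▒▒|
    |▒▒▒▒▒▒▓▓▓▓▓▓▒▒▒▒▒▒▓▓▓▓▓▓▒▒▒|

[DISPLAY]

       ┃ Minesweepe┃▒▒▒▒▒▒▓▓▓▓▓▓▒▒▒▒▒▒
       ┠───────────┃▒▒▒▒▒▒▓▓▓▓▓▓▒▒▒▒▒▒
       ┃■■■■■■■■■■ ┃▒▒▒▒▒▒▓▓▓▓▓▓▒▒▒▒▒▒
       ┃■■■■■■■■■■ ┃▒▒▒▒▒▒▓▓▓▓▓▓▒▒▒▒▒▒
       ┃■■■■■■■■■■ ┃▒▒▒▒▒▒▓▓▓▓▓▓▒▒▒▒▒▒
       ┃■■■■■■■■■■ ┃▓▓▓▓▓▓▒▒▒▒▒▒▓▓▓▓▓▓
       ┃■■■■■■■■■■ ┃▓▓▓▓▓▓▒▒▒▒▒▒▓▓▓▓▓▓
       ┃■■■■■■■■■■ ┃▓▓▓▓▓▓▒▒▒▒▒▒▓▓▓▓▓▓
       ┃■■■■■■■■■■ ┃▓▓▓▓▓▓▒▒▒▒▒▒▓▓▓▓▓▓
       ┃■■■■■■■■■■ ┃▓▓▓▓▓▓▒▒▒▒▒▒▓▓▓▓▓▓
       ┃■■■■■■■■■■ ┃▓▓▓▓▓▓▒▒▒▒▒▒▓▓▓▓▓▓
       ┃■■■■■■■■■■ ┗━━━━━━━━━━━━━━━━━━
       ┃             ┃        self.res
       ┃             ┃                
       ┗━━━━━━━━━━━━━┗━━━━━━━━━━━━━━━━
                                      
                                      
                                      


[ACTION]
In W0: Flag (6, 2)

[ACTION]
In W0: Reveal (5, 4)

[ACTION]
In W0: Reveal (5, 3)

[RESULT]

       ┃ Minesweepe┃▒▒▒▒▒▒▓▓▓▓▓▓▒▒▒▒▒▒
       ┠───────────┃▒▒▒▒▒▒▓▓▓▓▓▓▒▒▒▒▒▒
       ┃■■■■■■■■■■ ┃▒▒▒▒▒▒▓▓▓▓▓▓▒▒▒▒▒▒
       ┃■■■■■■■✹■■ ┃▒▒▒▒▒▒▓▓▓▓▓▓▒▒▒▒▒▒
       ┃■■■✹■✹■✹■■ ┃▒▒▒▒▒▒▓▓▓▓▓▓▒▒▒▒▒▒
       ┃■✹✹■■■■■■■ ┃▓▓▓▓▓▓▒▒▒▒▒▒▓▓▓▓▓▓
       ┃✹■✹■■✹■■■■ ┃▓▓▓▓▓▓▒▒▒▒▒▒▓▓▓▓▓▓
       ┃■■■■✹■■✹■■ ┃▓▓▓▓▓▓▒▒▒▒▒▒▓▓▓▓▓▓
       ┃■✹⚑■✹■■■■✹ ┃▓▓▓▓▓▓▒▒▒▒▒▒▓▓▓▓▓▓
       ┃■■■■■✹✹■■✹ ┃▓▓▓▓▓▓▒▒▒▒▒▒▓▓▓▓▓▓
       ┃■■■■■■✹■■■ ┃▓▓▓▓▓▓▒▒▒▒▒▒▓▓▓▓▓▓
       ┃■■✹■■■■■■■ ┗━━━━━━━━━━━━━━━━━━
       ┃             ┃        self.res
       ┃             ┃                
       ┗━━━━━━━━━━━━━┗━━━━━━━━━━━━━━━━
                                      
                                      
                                      


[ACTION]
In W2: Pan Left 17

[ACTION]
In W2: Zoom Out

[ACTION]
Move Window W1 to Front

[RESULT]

       ┃ Minesweepe┃▒▒▒▒▒▒▓▓▓▓▓▓▒▒▒▒▒▒
       ┠───────────┃▒▒▒▒▒▒▓▓▓▓▓▓▒▒▒▒▒▒
       ┃■■■■■■■■■■ ┃▒▒▒▒▒▒▓▓▓▓▓▓▒▒▒▒▒▒
       ┃■■■■■■■✹■■ ┃▒┏━━━━━━━━━━━━━━━━
       ┃■■■✹■✹■✹■■ ┃▒┃ FileEditor     
       ┃■✹✹■■■■■■■ ┃▓┠────────────────
       ┃✹■✹■■✹■■■■ ┃▓┃█mport json     
       ┃■■■■✹■■✹■■ ┃▓┃from typing impo
       ┃■✹⚑■✹■■■■✹ ┃▓┃import sys      
       ┃■■■■■✹✹■■✹ ┃▓┃                
       ┃■■■■■■✹■■■ ┃▓┃class ProcessHan
       ┃■■✹■■■■■■■ ┗━┃    def __init__
       ┃             ┃        self.res
       ┃             ┃                
       ┗━━━━━━━━━━━━━┗━━━━━━━━━━━━━━━━
                                      
                                      
                                      
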